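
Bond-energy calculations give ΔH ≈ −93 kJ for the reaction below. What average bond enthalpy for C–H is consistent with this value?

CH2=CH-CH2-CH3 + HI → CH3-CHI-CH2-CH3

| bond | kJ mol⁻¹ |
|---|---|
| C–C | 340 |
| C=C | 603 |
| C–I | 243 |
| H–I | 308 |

Let D be the C–H bond energy.
Σ(broken) = 2×340 + 8×D + 1×603 + 1×308 = 1591 + 8D
Σ(formed) = 3×340 + 9×D + 1×243 = 1263 + 9D
ΔH = Σ(broken) − Σ(formed) = (1591 + 8D) − (1263 + 9D) = +328 − D
Setting this equal to −93 kJ gives D = 421 kJ/mol.

D(C–H) ≈ 421 kJ/mol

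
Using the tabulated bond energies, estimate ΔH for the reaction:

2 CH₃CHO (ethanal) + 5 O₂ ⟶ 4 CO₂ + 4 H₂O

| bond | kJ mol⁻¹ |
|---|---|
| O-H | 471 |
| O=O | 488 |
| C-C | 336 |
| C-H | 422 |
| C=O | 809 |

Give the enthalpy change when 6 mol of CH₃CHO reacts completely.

Bonds broken (reactants):
  C-C: 2 × 336 = 672
  C-H: 8 × 422 = 3376
  C=O: 2 × 809 = 1618
  O=O: 5 × 488 = 2440
  Σ(broken) = 8106 kJ
Bonds formed (products):
  C=O: 8 × 809 = 6472
  O-H: 8 × 471 = 3768
  Σ(formed) = 10240 kJ
ΔH = Σ(broken) − Σ(formed) = 8106 − 10240 = −2134 kJ
For 3× the reaction as written: 3 × (−2134) = −6402 kJ

ΔH = −6402 kJ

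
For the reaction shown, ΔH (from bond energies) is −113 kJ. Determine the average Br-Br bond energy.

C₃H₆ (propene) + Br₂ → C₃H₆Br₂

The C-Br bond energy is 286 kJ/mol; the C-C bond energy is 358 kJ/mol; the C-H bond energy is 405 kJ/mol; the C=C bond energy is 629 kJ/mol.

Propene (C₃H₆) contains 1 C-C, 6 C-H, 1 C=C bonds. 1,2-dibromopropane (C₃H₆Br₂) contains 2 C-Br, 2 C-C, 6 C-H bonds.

D(Br-Br) ≈ 188 kJ/mol

Let D be the Br-Br bond energy.
Σ(broken) = 1×D + 1×358 + 6×405 + 1×629 = 3417 + D
Σ(formed) = 2×286 + 2×358 + 6×405 = 3718
ΔH = Σ(broken) − Σ(formed) = (3417 + D) − (3718) = −301 + D
Setting this equal to −113 kJ gives D = 188 kJ/mol.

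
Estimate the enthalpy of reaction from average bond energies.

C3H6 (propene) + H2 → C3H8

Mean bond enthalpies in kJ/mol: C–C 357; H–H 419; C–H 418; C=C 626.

Bonds broken (reactants):
  C–C: 1 × 357 = 357
  C–H: 6 × 418 = 2508
  C=C: 1 × 626 = 626
  H–H: 1 × 419 = 419
  Σ(broken) = 3910 kJ
Bonds formed (products):
  C–C: 2 × 357 = 714
  C–H: 8 × 418 = 3344
  Σ(formed) = 4058 kJ
ΔH = Σ(broken) − Σ(formed) = 3910 − 4058 = −148 kJ

ΔH ≈ −148 kJ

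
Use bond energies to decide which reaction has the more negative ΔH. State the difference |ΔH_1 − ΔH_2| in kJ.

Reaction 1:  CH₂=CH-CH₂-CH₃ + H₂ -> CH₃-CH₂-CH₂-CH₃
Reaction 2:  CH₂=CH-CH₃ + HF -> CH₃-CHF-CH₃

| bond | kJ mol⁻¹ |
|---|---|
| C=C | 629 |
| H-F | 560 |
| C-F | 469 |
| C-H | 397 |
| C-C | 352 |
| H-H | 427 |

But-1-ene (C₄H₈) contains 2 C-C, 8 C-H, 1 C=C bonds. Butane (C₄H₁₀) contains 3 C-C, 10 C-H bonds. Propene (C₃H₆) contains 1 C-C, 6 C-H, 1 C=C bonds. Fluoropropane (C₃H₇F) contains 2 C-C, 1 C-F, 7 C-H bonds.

Reaction 1:
  Bonds broken (reactants):
    C-C: 2 × 352 = 704
    C-H: 8 × 397 = 3176
    C=C: 1 × 629 = 629
    H-H: 1 × 427 = 427
    Σ(broken) = 4936 kJ
  Bonds formed (products):
    C-C: 3 × 352 = 1056
    C-H: 10 × 397 = 3970
    Σ(formed) = 5026 kJ
  ΔH_1 = 4936 − 5026 = −90 kJ
Reaction 2:
  Bonds broken (reactants):
    C-C: 1 × 352 = 352
    C-H: 6 × 397 = 2382
    C=C: 1 × 629 = 629
    H-F: 1 × 560 = 560
    Σ(broken) = 3923 kJ
  Bonds formed (products):
    C-C: 2 × 352 = 704
    C-F: 1 × 469 = 469
    C-H: 7 × 397 = 2779
    Σ(formed) = 3952 kJ
  ΔH_2 = 3923 − 3952 = −29 kJ
ΔH_1 − ΔH_2 = −61 kJ, so reaction 1 has the more negative ΔH; |ΔH_1 − ΔH_2| = 61 kJ.

Reaction 1, by 61 kJ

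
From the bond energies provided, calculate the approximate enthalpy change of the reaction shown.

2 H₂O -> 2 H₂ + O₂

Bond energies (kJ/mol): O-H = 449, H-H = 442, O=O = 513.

ΔH ≈ +399 kJ

Bonds broken (reactants):
  O-H: 4 × 449 = 1796
  Σ(broken) = 1796 kJ
Bonds formed (products):
  H-H: 2 × 442 = 884
  O=O: 1 × 513 = 513
  Σ(formed) = 1397 kJ
ΔH = Σ(broken) − Σ(formed) = 1796 − 1397 = +399 kJ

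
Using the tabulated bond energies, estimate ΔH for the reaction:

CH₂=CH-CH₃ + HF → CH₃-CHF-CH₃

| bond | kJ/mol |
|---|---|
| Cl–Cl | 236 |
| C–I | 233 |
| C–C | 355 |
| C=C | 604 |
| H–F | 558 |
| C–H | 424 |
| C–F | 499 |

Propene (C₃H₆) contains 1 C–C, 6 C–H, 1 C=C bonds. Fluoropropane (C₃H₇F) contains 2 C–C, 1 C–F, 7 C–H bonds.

ΔH ≈ −116 kJ

Bonds broken (reactants):
  C–C: 1 × 355 = 355
  C–H: 6 × 424 = 2544
  C=C: 1 × 604 = 604
  H–F: 1 × 558 = 558
  Σ(broken) = 4061 kJ
Bonds formed (products):
  C–C: 2 × 355 = 710
  C–F: 1 × 499 = 499
  C–H: 7 × 424 = 2968
  Σ(formed) = 4177 kJ
ΔH = Σ(broken) − Σ(formed) = 4061 − 4177 = −116 kJ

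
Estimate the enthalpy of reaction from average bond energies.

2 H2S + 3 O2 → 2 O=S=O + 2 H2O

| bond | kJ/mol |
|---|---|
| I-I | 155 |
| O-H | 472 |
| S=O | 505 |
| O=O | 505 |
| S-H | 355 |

ΔH ≈ −973 kJ

Bonds broken (reactants):
  O=O: 3 × 505 = 1515
  S-H: 4 × 355 = 1420
  Σ(broken) = 2935 kJ
Bonds formed (products):
  O-H: 4 × 472 = 1888
  S=O: 4 × 505 = 2020
  Σ(formed) = 3908 kJ
ΔH = Σ(broken) − Σ(formed) = 2935 − 3908 = −973 kJ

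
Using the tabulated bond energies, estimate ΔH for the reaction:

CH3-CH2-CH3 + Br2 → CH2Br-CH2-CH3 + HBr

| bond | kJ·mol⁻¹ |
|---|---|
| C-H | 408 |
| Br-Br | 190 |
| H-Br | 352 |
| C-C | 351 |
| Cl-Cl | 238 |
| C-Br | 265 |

ΔH ≈ −19 kJ

Bonds broken (reactants):
  Br-Br: 1 × 190 = 190
  C-C: 2 × 351 = 702
  C-H: 8 × 408 = 3264
  Σ(broken) = 4156 kJ
Bonds formed (products):
  C-Br: 1 × 265 = 265
  C-C: 2 × 351 = 702
  C-H: 7 × 408 = 2856
  H-Br: 1 × 352 = 352
  Σ(formed) = 4175 kJ
ΔH = Σ(broken) − Σ(formed) = 4156 − 4175 = −19 kJ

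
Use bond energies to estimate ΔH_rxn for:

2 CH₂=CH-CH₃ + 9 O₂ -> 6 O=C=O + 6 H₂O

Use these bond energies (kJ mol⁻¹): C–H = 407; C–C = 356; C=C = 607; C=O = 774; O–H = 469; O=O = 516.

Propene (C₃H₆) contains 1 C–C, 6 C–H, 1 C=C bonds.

Bonds broken (reactants):
  C–C: 2 × 356 = 712
  C–H: 12 × 407 = 4884
  C=C: 2 × 607 = 1214
  O=O: 9 × 516 = 4644
  Σ(broken) = 11454 kJ
Bonds formed (products):
  C=O: 12 × 774 = 9288
  O–H: 12 × 469 = 5628
  Σ(formed) = 14916 kJ
ΔH = Σ(broken) − Σ(formed) = 11454 − 14916 = −3462 kJ

ΔH ≈ −3462 kJ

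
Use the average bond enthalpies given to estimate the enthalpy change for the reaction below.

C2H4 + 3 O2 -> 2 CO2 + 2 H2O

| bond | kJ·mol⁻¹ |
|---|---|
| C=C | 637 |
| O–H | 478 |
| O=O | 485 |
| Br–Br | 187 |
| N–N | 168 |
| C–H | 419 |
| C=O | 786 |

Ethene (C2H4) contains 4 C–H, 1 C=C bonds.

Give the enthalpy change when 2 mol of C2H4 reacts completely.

Bonds broken (reactants):
  C–H: 4 × 419 = 1676
  C=C: 1 × 637 = 637
  O=O: 3 × 485 = 1455
  Σ(broken) = 3768 kJ
Bonds formed (products):
  C=O: 4 × 786 = 3144
  O–H: 4 × 478 = 1912
  Σ(formed) = 5056 kJ
ΔH = Σ(broken) − Σ(formed) = 3768 − 5056 = −1288 kJ
For 2× the reaction as written: 2 × (−1288) = −2576 kJ

ΔH = −2576 kJ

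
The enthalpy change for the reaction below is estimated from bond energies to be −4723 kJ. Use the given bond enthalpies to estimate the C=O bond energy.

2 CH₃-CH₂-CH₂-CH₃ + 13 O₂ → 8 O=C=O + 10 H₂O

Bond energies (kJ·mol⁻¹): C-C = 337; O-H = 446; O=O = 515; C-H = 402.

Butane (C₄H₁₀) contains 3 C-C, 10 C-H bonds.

D(C=O) ≈ 785 kJ/mol

Let D be the C=O bond energy.
Σ(broken) = 6×337 + 20×402 + 13×515 = 16757
Σ(formed) = 16×D + 20×446 = 8920 + 16D
ΔH = Σ(broken) − Σ(formed) = (16757) − (8920 + 16D) = +7837 − 16D
Setting this equal to −4723 kJ gives 16D = 12560, so D = 785 kJ/mol.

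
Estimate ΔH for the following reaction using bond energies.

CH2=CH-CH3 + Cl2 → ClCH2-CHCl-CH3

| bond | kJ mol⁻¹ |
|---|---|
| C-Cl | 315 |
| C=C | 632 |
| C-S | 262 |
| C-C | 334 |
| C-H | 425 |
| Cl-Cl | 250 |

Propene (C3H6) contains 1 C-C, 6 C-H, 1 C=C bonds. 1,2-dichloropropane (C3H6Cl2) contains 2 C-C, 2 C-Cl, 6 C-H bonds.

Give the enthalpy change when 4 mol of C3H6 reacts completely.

ΔH = −328 kJ

Bonds broken (reactants):
  C-C: 1 × 334 = 334
  C-H: 6 × 425 = 2550
  C=C: 1 × 632 = 632
  Cl-Cl: 1 × 250 = 250
  Σ(broken) = 3766 kJ
Bonds formed (products):
  C-C: 2 × 334 = 668
  C-Cl: 2 × 315 = 630
  C-H: 6 × 425 = 2550
  Σ(formed) = 3848 kJ
ΔH = Σ(broken) − Σ(formed) = 3766 − 3848 = −82 kJ
For 4× the reaction as written: 4 × (−82) = −328 kJ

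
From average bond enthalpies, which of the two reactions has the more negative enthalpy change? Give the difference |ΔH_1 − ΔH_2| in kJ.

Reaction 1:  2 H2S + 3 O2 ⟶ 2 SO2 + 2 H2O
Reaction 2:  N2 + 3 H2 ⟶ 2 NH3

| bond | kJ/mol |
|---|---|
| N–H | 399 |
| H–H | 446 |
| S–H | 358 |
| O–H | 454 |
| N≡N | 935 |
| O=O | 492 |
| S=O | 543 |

Reaction 1, by 959 kJ

Reaction 1:
  Bonds broken (reactants):
    O=O: 3 × 492 = 1476
    S–H: 4 × 358 = 1432
    Σ(broken) = 2908 kJ
  Bonds formed (products):
    O–H: 4 × 454 = 1816
    S=O: 4 × 543 = 2172
    Σ(formed) = 3988 kJ
  ΔH_1 = 2908 − 3988 = −1080 kJ
Reaction 2:
  Bonds broken (reactants):
    H–H: 3 × 446 = 1338
    N≡N: 1 × 935 = 935
    Σ(broken) = 2273 kJ
  Bonds formed (products):
    N–H: 6 × 399 = 2394
    Σ(formed) = 2394 kJ
  ΔH_2 = 2273 − 2394 = −121 kJ
ΔH_1 − ΔH_2 = −959 kJ, so reaction 1 has the more negative ΔH; |ΔH_1 − ΔH_2| = 959 kJ.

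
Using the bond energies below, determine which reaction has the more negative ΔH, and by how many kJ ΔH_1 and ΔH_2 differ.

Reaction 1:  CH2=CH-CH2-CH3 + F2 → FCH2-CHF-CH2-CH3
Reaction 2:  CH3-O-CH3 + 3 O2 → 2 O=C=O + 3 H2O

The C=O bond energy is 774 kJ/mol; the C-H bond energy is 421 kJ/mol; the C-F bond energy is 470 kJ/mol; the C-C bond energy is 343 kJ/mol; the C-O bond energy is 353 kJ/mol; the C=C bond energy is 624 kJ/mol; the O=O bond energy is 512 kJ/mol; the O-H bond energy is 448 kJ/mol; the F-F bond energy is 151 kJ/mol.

Reaction 1:
  Bonds broken (reactants):
    C-C: 2 × 343 = 686
    C-H: 8 × 421 = 3368
    C=C: 1 × 624 = 624
    F-F: 1 × 151 = 151
    Σ(broken) = 4829 kJ
  Bonds formed (products):
    C-C: 3 × 343 = 1029
    C-F: 2 × 470 = 940
    C-H: 8 × 421 = 3368
    Σ(formed) = 5337 kJ
  ΔH_1 = 4829 − 5337 = −508 kJ
Reaction 2:
  Bonds broken (reactants):
    C-H: 6 × 421 = 2526
    C-O: 2 × 353 = 706
    O=O: 3 × 512 = 1536
    Σ(broken) = 4768 kJ
  Bonds formed (products):
    C=O: 4 × 774 = 3096
    O-H: 6 × 448 = 2688
    Σ(formed) = 5784 kJ
  ΔH_2 = 4768 − 5784 = −1016 kJ
ΔH_1 − ΔH_2 = +508 kJ, so reaction 2 has the more negative ΔH; |ΔH_1 − ΔH_2| = 508 kJ.

Reaction 2, by 508 kJ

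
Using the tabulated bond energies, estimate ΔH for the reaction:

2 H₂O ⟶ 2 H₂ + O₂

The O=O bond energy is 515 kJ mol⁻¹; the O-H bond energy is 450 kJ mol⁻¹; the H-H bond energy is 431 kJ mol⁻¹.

Bonds broken (reactants):
  O-H: 4 × 450 = 1800
  Σ(broken) = 1800 kJ
Bonds formed (products):
  H-H: 2 × 431 = 862
  O=O: 1 × 515 = 515
  Σ(formed) = 1377 kJ
ΔH = Σ(broken) − Σ(formed) = 1800 − 1377 = +423 kJ

ΔH ≈ +423 kJ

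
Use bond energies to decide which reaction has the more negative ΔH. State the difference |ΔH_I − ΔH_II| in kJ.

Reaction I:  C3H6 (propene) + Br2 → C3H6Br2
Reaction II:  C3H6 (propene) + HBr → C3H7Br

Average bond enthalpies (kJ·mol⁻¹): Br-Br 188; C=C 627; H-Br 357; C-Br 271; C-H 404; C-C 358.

Reaction I:
  Bonds broken (reactants):
    Br-Br: 1 × 188 = 188
    C-C: 1 × 358 = 358
    C-H: 6 × 404 = 2424
    C=C: 1 × 627 = 627
    Σ(broken) = 3597 kJ
  Bonds formed (products):
    C-Br: 2 × 271 = 542
    C-C: 2 × 358 = 716
    C-H: 6 × 404 = 2424
    Σ(formed) = 3682 kJ
  ΔH_I = 3597 − 3682 = −85 kJ
Reaction II:
  Bonds broken (reactants):
    C-C: 1 × 358 = 358
    C-H: 6 × 404 = 2424
    C=C: 1 × 627 = 627
    H-Br: 1 × 357 = 357
    Σ(broken) = 3766 kJ
  Bonds formed (products):
    C-Br: 1 × 271 = 271
    C-C: 2 × 358 = 716
    C-H: 7 × 404 = 2828
    Σ(formed) = 3815 kJ
  ΔH_II = 3766 − 3815 = −49 kJ
ΔH_I − ΔH_II = −36 kJ, so reaction I has the more negative ΔH; |ΔH_I − ΔH_II| = 36 kJ.

Reaction I, by 36 kJ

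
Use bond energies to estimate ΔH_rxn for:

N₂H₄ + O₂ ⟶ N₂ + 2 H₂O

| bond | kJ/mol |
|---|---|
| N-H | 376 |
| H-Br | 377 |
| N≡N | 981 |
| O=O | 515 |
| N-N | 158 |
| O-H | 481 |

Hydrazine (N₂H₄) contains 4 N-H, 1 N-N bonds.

ΔH ≈ −728 kJ

Bonds broken (reactants):
  N-H: 4 × 376 = 1504
  N-N: 1 × 158 = 158
  O=O: 1 × 515 = 515
  Σ(broken) = 2177 kJ
Bonds formed (products):
  N≡N: 1 × 981 = 981
  O-H: 4 × 481 = 1924
  Σ(formed) = 2905 kJ
ΔH = Σ(broken) − Σ(formed) = 2177 − 2905 = −728 kJ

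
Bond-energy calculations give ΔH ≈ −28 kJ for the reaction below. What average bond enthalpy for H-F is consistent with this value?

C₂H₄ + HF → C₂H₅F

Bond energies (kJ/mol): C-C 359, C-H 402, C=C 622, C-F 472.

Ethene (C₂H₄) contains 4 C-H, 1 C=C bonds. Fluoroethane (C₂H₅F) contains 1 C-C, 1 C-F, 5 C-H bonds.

D(H-F) ≈ 583 kJ/mol

Let D be the H-F bond energy.
Σ(broken) = 4×402 + 1×622 + 1×D = 2230 + D
Σ(formed) = 1×359 + 1×472 + 5×402 = 2841
ΔH = Σ(broken) − Σ(formed) = (2230 + D) − (2841) = −611 + D
Setting this equal to −28 kJ gives D = 583 kJ/mol.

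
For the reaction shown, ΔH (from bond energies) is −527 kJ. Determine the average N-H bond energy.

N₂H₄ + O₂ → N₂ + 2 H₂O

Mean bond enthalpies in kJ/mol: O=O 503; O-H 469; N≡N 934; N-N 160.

Let D be the N-H bond energy.
Σ(broken) = 4×D + 1×160 + 1×503 = 663 + 4D
Σ(formed) = 1×934 + 4×469 = 2810
ΔH = Σ(broken) − Σ(formed) = (663 + 4D) − (2810) = −2147 + 4D
Setting this equal to −527 kJ gives 4D = 1620, so D = 405 kJ/mol.

D(N-H) ≈ 405 kJ/mol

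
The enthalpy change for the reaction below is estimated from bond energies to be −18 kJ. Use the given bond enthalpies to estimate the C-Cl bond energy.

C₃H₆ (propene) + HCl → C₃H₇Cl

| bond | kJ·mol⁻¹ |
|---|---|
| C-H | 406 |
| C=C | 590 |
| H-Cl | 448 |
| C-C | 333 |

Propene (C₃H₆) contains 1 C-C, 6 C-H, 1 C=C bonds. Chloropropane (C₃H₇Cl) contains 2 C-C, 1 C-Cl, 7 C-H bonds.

D(C-Cl) ≈ 317 kJ/mol

Let D be the C-Cl bond energy.
Σ(broken) = 1×333 + 6×406 + 1×590 + 1×448 = 3807
Σ(formed) = 2×333 + 1×D + 7×406 = 3508 + D
ΔH = Σ(broken) − Σ(formed) = (3807) − (3508 + D) = +299 − D
Setting this equal to −18 kJ gives D = 317 kJ/mol.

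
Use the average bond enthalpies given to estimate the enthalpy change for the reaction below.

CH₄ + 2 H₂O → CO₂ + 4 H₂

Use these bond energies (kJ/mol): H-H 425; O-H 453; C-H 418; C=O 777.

ΔH ≈ +230 kJ

Bonds broken (reactants):
  C-H: 4 × 418 = 1672
  O-H: 4 × 453 = 1812
  Σ(broken) = 3484 kJ
Bonds formed (products):
  C=O: 2 × 777 = 1554
  H-H: 4 × 425 = 1700
  Σ(formed) = 3254 kJ
ΔH = Σ(broken) − Σ(formed) = 3484 − 3254 = +230 kJ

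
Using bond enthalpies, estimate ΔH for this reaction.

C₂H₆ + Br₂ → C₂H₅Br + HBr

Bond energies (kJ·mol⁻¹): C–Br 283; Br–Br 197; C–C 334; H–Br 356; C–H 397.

Bonds broken (reactants):
  Br–Br: 1 × 197 = 197
  C–C: 1 × 334 = 334
  C–H: 6 × 397 = 2382
  Σ(broken) = 2913 kJ
Bonds formed (products):
  C–Br: 1 × 283 = 283
  C–C: 1 × 334 = 334
  C–H: 5 × 397 = 1985
  H–Br: 1 × 356 = 356
  Σ(formed) = 2958 kJ
ΔH = Σ(broken) − Σ(formed) = 2913 − 2958 = −45 kJ

ΔH ≈ −45 kJ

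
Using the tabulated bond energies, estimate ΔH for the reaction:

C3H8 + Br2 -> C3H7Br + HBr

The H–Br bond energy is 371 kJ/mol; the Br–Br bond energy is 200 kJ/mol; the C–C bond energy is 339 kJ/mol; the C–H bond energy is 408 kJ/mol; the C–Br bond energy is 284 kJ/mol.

Bonds broken (reactants):
  Br–Br: 1 × 200 = 200
  C–C: 2 × 339 = 678
  C–H: 8 × 408 = 3264
  Σ(broken) = 4142 kJ
Bonds formed (products):
  C–Br: 1 × 284 = 284
  C–C: 2 × 339 = 678
  C–H: 7 × 408 = 2856
  H–Br: 1 × 371 = 371
  Σ(formed) = 4189 kJ
ΔH = Σ(broken) − Σ(formed) = 4142 − 4189 = −47 kJ

ΔH ≈ −47 kJ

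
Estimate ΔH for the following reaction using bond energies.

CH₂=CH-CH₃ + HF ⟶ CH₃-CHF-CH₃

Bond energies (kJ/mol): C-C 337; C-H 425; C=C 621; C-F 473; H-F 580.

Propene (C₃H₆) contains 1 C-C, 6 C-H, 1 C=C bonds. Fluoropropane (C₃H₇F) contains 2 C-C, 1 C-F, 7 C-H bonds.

ΔH ≈ −34 kJ

Bonds broken (reactants):
  C-C: 1 × 337 = 337
  C-H: 6 × 425 = 2550
  C=C: 1 × 621 = 621
  H-F: 1 × 580 = 580
  Σ(broken) = 4088 kJ
Bonds formed (products):
  C-C: 2 × 337 = 674
  C-F: 1 × 473 = 473
  C-H: 7 × 425 = 2975
  Σ(formed) = 4122 kJ
ΔH = Σ(broken) − Σ(formed) = 4088 − 4122 = −34 kJ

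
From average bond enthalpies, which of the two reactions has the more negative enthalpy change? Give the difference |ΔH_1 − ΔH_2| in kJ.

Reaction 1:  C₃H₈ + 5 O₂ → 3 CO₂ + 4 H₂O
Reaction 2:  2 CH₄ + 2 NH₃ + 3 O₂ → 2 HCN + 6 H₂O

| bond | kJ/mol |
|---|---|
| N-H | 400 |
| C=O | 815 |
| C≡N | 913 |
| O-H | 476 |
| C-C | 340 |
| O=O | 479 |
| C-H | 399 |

Reaction 1:
  Bonds broken (reactants):
    C-C: 2 × 340 = 680
    C-H: 8 × 399 = 3192
    O=O: 5 × 479 = 2395
    Σ(broken) = 6267 kJ
  Bonds formed (products):
    C=O: 6 × 815 = 4890
    O-H: 8 × 476 = 3808
    Σ(formed) = 8698 kJ
  ΔH_1 = 6267 − 8698 = −2431 kJ
Reaction 2:
  Bonds broken (reactants):
    C-H: 8 × 399 = 3192
    N-H: 6 × 400 = 2400
    O=O: 3 × 479 = 1437
    Σ(broken) = 7029 kJ
  Bonds formed (products):
    C≡N: 2 × 913 = 1826
    C-H: 2 × 399 = 798
    O-H: 12 × 476 = 5712
    Σ(formed) = 8336 kJ
  ΔH_2 = 7029 − 8336 = −1307 kJ
ΔH_1 − ΔH_2 = −1124 kJ, so reaction 1 has the more negative ΔH; |ΔH_1 − ΔH_2| = 1124 kJ.

Reaction 1, by 1124 kJ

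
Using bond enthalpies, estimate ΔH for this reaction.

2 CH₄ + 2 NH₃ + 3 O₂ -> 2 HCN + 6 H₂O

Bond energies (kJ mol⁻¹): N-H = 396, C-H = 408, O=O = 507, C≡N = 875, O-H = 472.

ΔH ≈ −1069 kJ

Bonds broken (reactants):
  C-H: 8 × 408 = 3264
  N-H: 6 × 396 = 2376
  O=O: 3 × 507 = 1521
  Σ(broken) = 7161 kJ
Bonds formed (products):
  C≡N: 2 × 875 = 1750
  C-H: 2 × 408 = 816
  O-H: 12 × 472 = 5664
  Σ(formed) = 8230 kJ
ΔH = Σ(broken) − Σ(formed) = 7161 − 8230 = −1069 kJ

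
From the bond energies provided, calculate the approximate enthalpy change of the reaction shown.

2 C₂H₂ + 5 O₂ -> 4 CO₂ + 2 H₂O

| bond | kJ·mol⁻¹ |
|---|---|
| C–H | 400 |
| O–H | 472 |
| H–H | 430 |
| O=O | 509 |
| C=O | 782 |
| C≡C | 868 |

ΔH ≈ −2263 kJ

Bonds broken (reactants):
  C≡C: 2 × 868 = 1736
  C–H: 4 × 400 = 1600
  O=O: 5 × 509 = 2545
  Σ(broken) = 5881 kJ
Bonds formed (products):
  C=O: 8 × 782 = 6256
  O–H: 4 × 472 = 1888
  Σ(formed) = 8144 kJ
ΔH = Σ(broken) − Σ(formed) = 5881 − 8144 = −2263 kJ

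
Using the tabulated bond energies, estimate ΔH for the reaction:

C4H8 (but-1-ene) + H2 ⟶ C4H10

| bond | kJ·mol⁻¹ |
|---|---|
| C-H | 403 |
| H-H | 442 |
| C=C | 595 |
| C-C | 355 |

ΔH ≈ −124 kJ

Bonds broken (reactants):
  C-C: 2 × 355 = 710
  C-H: 8 × 403 = 3224
  C=C: 1 × 595 = 595
  H-H: 1 × 442 = 442
  Σ(broken) = 4971 kJ
Bonds formed (products):
  C-C: 3 × 355 = 1065
  C-H: 10 × 403 = 4030
  Σ(formed) = 5095 kJ
ΔH = Σ(broken) − Σ(formed) = 4971 − 5095 = −124 kJ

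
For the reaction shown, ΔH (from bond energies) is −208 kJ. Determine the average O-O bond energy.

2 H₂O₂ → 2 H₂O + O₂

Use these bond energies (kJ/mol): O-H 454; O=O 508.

Let D be the O-O bond energy.
Σ(broken) = 4×454 + 2×D = 1816 + 2D
Σ(formed) = 4×454 + 1×508 = 2324
ΔH = Σ(broken) − Σ(formed) = (1816 + 2D) − (2324) = −508 + 2D
Setting this equal to −208 kJ gives 2D = 300, so D = 150 kJ/mol.

D(O-O) ≈ 150 kJ/mol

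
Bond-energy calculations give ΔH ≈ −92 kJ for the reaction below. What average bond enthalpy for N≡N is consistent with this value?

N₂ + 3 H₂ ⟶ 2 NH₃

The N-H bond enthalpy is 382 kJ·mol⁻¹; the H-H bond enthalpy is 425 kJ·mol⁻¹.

Let D be the N≡N bond energy.
Σ(broken) = 3×425 + 1×D = 1275 + D
Σ(formed) = 6×382 = 2292
ΔH = Σ(broken) − Σ(formed) = (1275 + D) − (2292) = −1017 + D
Setting this equal to −92 kJ gives D = 925 kJ/mol.

D(N≡N) ≈ 925 kJ/mol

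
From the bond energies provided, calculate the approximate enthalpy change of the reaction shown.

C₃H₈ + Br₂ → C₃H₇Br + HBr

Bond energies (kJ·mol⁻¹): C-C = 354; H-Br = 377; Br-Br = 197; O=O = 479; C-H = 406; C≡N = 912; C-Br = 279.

ΔH ≈ −53 kJ

Bonds broken (reactants):
  Br-Br: 1 × 197 = 197
  C-C: 2 × 354 = 708
  C-H: 8 × 406 = 3248
  Σ(broken) = 4153 kJ
Bonds formed (products):
  C-Br: 1 × 279 = 279
  C-C: 2 × 354 = 708
  C-H: 7 × 406 = 2842
  H-Br: 1 × 377 = 377
  Σ(formed) = 4206 kJ
ΔH = Σ(broken) − Σ(formed) = 4153 − 4206 = −53 kJ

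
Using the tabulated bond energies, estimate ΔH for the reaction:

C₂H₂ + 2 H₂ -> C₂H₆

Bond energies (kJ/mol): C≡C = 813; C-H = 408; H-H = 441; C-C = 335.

Bonds broken (reactants):
  C≡C: 1 × 813 = 813
  C-H: 2 × 408 = 816
  H-H: 2 × 441 = 882
  Σ(broken) = 2511 kJ
Bonds formed (products):
  C-C: 1 × 335 = 335
  C-H: 6 × 408 = 2448
  Σ(formed) = 2783 kJ
ΔH = Σ(broken) − Σ(formed) = 2511 − 2783 = −272 kJ

ΔH ≈ −272 kJ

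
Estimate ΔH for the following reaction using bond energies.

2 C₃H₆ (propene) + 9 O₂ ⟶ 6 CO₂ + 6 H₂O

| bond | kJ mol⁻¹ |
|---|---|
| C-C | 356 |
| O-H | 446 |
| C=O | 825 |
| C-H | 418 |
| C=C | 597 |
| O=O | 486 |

Bonds broken (reactants):
  C-C: 2 × 356 = 712
  C-H: 12 × 418 = 5016
  C=C: 2 × 597 = 1194
  O=O: 9 × 486 = 4374
  Σ(broken) = 11296 kJ
Bonds formed (products):
  C=O: 12 × 825 = 9900
  O-H: 12 × 446 = 5352
  Σ(formed) = 15252 kJ
ΔH = Σ(broken) − Σ(formed) = 11296 − 15252 = −3956 kJ

ΔH ≈ −3956 kJ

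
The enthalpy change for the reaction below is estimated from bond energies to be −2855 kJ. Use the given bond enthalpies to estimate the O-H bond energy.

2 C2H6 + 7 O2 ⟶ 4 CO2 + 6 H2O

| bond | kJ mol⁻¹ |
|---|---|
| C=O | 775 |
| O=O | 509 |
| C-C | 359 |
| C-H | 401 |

D(O-H) ≈ 479 kJ/mol

Let D be the O-H bond energy.
Σ(broken) = 2×359 + 12×401 + 7×509 = 9093
Σ(formed) = 8×775 + 12×D = 6200 + 12D
ΔH = Σ(broken) − Σ(formed) = (9093) − (6200 + 12D) = +2893 − 12D
Setting this equal to −2855 kJ gives 12D = 5748, so D = 479 kJ/mol.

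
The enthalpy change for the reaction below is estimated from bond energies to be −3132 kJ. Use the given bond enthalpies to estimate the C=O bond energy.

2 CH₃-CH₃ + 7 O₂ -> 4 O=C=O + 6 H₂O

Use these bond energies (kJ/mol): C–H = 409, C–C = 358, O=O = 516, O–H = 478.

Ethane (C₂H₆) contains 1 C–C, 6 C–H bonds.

D(C=O) ≈ 829 kJ/mol

Let D be the C=O bond energy.
Σ(broken) = 2×358 + 12×409 + 7×516 = 9236
Σ(formed) = 8×D + 12×478 = 5736 + 8D
ΔH = Σ(broken) − Σ(formed) = (9236) − (5736 + 8D) = +3500 − 8D
Setting this equal to −3132 kJ gives 8D = 6632, so D = 829 kJ/mol.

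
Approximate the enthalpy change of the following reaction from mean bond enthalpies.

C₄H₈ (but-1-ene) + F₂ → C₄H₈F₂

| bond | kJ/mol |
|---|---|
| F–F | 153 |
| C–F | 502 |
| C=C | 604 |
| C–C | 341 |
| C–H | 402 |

Bonds broken (reactants):
  C–C: 2 × 341 = 682
  C–H: 8 × 402 = 3216
  C=C: 1 × 604 = 604
  F–F: 1 × 153 = 153
  Σ(broken) = 4655 kJ
Bonds formed (products):
  C–C: 3 × 341 = 1023
  C–F: 2 × 502 = 1004
  C–H: 8 × 402 = 3216
  Σ(formed) = 5243 kJ
ΔH = Σ(broken) − Σ(formed) = 4655 − 5243 = −588 kJ

ΔH ≈ −588 kJ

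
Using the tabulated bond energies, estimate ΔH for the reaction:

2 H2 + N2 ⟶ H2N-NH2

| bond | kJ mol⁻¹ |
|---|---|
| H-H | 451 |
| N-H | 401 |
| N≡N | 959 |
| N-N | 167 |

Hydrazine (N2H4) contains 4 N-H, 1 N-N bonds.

ΔH ≈ +90 kJ

Bonds broken (reactants):
  H-H: 2 × 451 = 902
  N≡N: 1 × 959 = 959
  Σ(broken) = 1861 kJ
Bonds formed (products):
  N-H: 4 × 401 = 1604
  N-N: 1 × 167 = 167
  Σ(formed) = 1771 kJ
ΔH = Σ(broken) − Σ(formed) = 1861 − 1771 = +90 kJ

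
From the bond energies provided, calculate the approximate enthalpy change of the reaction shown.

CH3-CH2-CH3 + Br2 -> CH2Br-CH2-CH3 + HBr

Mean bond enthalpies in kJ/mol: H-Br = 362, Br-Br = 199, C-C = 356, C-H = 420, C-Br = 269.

Bonds broken (reactants):
  Br-Br: 1 × 199 = 199
  C-C: 2 × 356 = 712
  C-H: 8 × 420 = 3360
  Σ(broken) = 4271 kJ
Bonds formed (products):
  C-Br: 1 × 269 = 269
  C-C: 2 × 356 = 712
  C-H: 7 × 420 = 2940
  H-Br: 1 × 362 = 362
  Σ(formed) = 4283 kJ
ΔH = Σ(broken) − Σ(formed) = 4271 − 4283 = −12 kJ

ΔH ≈ −12 kJ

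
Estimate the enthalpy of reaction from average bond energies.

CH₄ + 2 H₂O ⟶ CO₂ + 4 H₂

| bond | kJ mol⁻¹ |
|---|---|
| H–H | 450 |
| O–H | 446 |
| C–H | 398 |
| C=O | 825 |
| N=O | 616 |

Bonds broken (reactants):
  C–H: 4 × 398 = 1592
  O–H: 4 × 446 = 1784
  Σ(broken) = 3376 kJ
Bonds formed (products):
  C=O: 2 × 825 = 1650
  H–H: 4 × 450 = 1800
  Σ(formed) = 3450 kJ
ΔH = Σ(broken) − Σ(formed) = 3376 − 3450 = −74 kJ

ΔH ≈ −74 kJ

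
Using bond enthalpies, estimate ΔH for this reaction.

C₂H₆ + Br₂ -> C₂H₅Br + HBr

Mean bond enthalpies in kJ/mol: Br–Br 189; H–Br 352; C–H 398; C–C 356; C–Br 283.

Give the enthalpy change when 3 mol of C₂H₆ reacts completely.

Bonds broken (reactants):
  Br–Br: 1 × 189 = 189
  C–C: 1 × 356 = 356
  C–H: 6 × 398 = 2388
  Σ(broken) = 2933 kJ
Bonds formed (products):
  C–Br: 1 × 283 = 283
  C–C: 1 × 356 = 356
  C–H: 5 × 398 = 1990
  H–Br: 1 × 352 = 352
  Σ(formed) = 2981 kJ
ΔH = Σ(broken) − Σ(formed) = 2933 − 2981 = −48 kJ
For 3× the reaction as written: 3 × (−48) = −144 kJ

ΔH = −144 kJ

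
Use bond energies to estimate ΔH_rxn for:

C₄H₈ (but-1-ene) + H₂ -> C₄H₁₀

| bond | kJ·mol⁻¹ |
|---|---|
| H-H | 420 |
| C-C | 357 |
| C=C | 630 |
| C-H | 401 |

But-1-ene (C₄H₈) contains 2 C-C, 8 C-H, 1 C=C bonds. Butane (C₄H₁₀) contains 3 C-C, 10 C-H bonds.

Bonds broken (reactants):
  C-C: 2 × 357 = 714
  C-H: 8 × 401 = 3208
  C=C: 1 × 630 = 630
  H-H: 1 × 420 = 420
  Σ(broken) = 4972 kJ
Bonds formed (products):
  C-C: 3 × 357 = 1071
  C-H: 10 × 401 = 4010
  Σ(formed) = 5081 kJ
ΔH = Σ(broken) − Σ(formed) = 4972 − 5081 = −109 kJ

ΔH ≈ −109 kJ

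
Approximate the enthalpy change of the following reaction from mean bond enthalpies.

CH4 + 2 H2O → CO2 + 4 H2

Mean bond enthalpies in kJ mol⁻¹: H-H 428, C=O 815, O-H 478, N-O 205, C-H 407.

Bonds broken (reactants):
  C-H: 4 × 407 = 1628
  O-H: 4 × 478 = 1912
  Σ(broken) = 3540 kJ
Bonds formed (products):
  C=O: 2 × 815 = 1630
  H-H: 4 × 428 = 1712
  Σ(formed) = 3342 kJ
ΔH = Σ(broken) − Σ(formed) = 3540 − 3342 = +198 kJ

ΔH ≈ +198 kJ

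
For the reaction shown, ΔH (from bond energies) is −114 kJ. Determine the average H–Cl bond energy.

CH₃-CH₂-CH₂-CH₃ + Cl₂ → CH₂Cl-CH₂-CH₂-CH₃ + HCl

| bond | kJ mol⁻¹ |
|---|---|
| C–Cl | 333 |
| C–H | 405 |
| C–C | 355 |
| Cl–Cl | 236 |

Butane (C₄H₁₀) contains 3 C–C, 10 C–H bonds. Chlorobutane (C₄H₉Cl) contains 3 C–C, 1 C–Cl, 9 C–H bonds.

Let D be the H–Cl bond energy.
Σ(broken) = 3×355 + 10×405 + 1×236 = 5351
Σ(formed) = 3×355 + 1×333 + 9×405 + 1×D = 5043 + D
ΔH = Σ(broken) − Σ(formed) = (5351) − (5043 + D) = +308 − D
Setting this equal to −114 kJ gives D = 422 kJ/mol.

D(H–Cl) ≈ 422 kJ/mol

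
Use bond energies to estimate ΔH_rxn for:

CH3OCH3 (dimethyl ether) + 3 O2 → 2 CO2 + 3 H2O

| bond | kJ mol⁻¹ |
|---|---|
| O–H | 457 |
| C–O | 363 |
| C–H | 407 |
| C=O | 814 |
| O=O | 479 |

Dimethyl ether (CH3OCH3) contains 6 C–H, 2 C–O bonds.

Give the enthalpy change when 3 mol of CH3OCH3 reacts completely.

Bonds broken (reactants):
  C–H: 6 × 407 = 2442
  C–O: 2 × 363 = 726
  O=O: 3 × 479 = 1437
  Σ(broken) = 4605 kJ
Bonds formed (products):
  C=O: 4 × 814 = 3256
  O–H: 6 × 457 = 2742
  Σ(formed) = 5998 kJ
ΔH = Σ(broken) − Σ(formed) = 4605 − 5998 = −1393 kJ
For 3× the reaction as written: 3 × (−1393) = −4179 kJ

ΔH = −4179 kJ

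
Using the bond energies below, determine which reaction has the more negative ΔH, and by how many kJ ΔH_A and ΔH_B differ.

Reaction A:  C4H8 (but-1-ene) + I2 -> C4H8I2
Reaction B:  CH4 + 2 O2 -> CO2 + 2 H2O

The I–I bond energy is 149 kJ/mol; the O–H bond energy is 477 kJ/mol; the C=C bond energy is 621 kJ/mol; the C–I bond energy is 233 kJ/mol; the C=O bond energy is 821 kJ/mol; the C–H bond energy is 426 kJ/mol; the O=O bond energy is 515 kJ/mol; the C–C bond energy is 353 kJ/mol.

Reaction B, by 767 kJ

Reaction A:
  Bonds broken (reactants):
    C–C: 2 × 353 = 706
    C–H: 8 × 426 = 3408
    C=C: 1 × 621 = 621
    I–I: 1 × 149 = 149
    Σ(broken) = 4884 kJ
  Bonds formed (products):
    C–C: 3 × 353 = 1059
    C–H: 8 × 426 = 3408
    C–I: 2 × 233 = 466
    Σ(formed) = 4933 kJ
  ΔH_A = 4884 − 4933 = −49 kJ
Reaction B:
  Bonds broken (reactants):
    C–H: 4 × 426 = 1704
    O=O: 2 × 515 = 1030
    Σ(broken) = 2734 kJ
  Bonds formed (products):
    C=O: 2 × 821 = 1642
    O–H: 4 × 477 = 1908
    Σ(formed) = 3550 kJ
  ΔH_B = 2734 − 3550 = −816 kJ
ΔH_A − ΔH_B = +767 kJ, so reaction B has the more negative ΔH; |ΔH_A − ΔH_B| = 767 kJ.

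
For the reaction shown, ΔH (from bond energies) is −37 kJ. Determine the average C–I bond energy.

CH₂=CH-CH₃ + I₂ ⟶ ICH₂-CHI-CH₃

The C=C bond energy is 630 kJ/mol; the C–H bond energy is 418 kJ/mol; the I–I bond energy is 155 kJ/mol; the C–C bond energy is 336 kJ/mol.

Let D be the C–I bond energy.
Σ(broken) = 1×336 + 6×418 + 1×630 + 1×155 = 3629
Σ(formed) = 2×336 + 6×418 + 2×D = 3180 + 2D
ΔH = Σ(broken) − Σ(formed) = (3629) − (3180 + 2D) = +449 − 2D
Setting this equal to −37 kJ gives 2D = 486, so D = 243 kJ/mol.

D(C–I) ≈ 243 kJ/mol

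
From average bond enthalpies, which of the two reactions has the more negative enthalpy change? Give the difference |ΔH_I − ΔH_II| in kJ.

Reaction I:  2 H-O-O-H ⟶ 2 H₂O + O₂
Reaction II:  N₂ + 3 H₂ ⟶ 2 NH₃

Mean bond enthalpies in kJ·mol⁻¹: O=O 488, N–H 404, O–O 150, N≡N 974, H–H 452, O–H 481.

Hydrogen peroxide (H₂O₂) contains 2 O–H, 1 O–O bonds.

Reaction I, by 94 kJ

Reaction I:
  Bonds broken (reactants):
    O–H: 4 × 481 = 1924
    O–O: 2 × 150 = 300
    Σ(broken) = 2224 kJ
  Bonds formed (products):
    O–H: 4 × 481 = 1924
    O=O: 1 × 488 = 488
    Σ(formed) = 2412 kJ
  ΔH_I = 2224 − 2412 = −188 kJ
Reaction II:
  Bonds broken (reactants):
    H–H: 3 × 452 = 1356
    N≡N: 1 × 974 = 974
    Σ(broken) = 2330 kJ
  Bonds formed (products):
    N–H: 6 × 404 = 2424
    Σ(formed) = 2424 kJ
  ΔH_II = 2330 − 2424 = −94 kJ
ΔH_I − ΔH_II = −94 kJ, so reaction I has the more negative ΔH; |ΔH_I − ΔH_II| = 94 kJ.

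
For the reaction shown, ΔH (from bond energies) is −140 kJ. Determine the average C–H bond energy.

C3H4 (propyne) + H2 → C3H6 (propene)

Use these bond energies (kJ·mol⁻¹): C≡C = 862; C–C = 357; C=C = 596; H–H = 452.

Let D be the C–H bond energy.
Σ(broken) = 1×862 + 1×357 + 4×D + 1×452 = 1671 + 4D
Σ(formed) = 1×357 + 6×D + 1×596 = 953 + 6D
ΔH = Σ(broken) − Σ(formed) = (1671 + 4D) − (953 + 6D) = +718 − 2D
Setting this equal to −140 kJ gives 2D = 858, so D = 429 kJ/mol.

D(C–H) ≈ 429 kJ/mol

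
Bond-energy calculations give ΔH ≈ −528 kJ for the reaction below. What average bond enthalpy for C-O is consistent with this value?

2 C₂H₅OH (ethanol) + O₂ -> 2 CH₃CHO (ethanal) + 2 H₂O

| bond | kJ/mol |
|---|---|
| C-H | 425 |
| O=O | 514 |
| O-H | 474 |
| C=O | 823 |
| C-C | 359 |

Let D be the C-O bond energy.
Σ(broken) = 2×359 + 10×425 + 2×D + 2×474 + 1×514 = 6430 + 2D
Σ(formed) = 2×359 + 8×425 + 2×823 + 4×474 = 7660
ΔH = Σ(broken) − Σ(formed) = (6430 + 2D) − (7660) = −1230 + 2D
Setting this equal to −528 kJ gives 2D = 702, so D = 351 kJ/mol.

D(C-O) ≈ 351 kJ/mol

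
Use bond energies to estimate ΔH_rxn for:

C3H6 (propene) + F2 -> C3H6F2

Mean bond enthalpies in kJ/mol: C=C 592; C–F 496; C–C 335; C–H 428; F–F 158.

Bonds broken (reactants):
  C–C: 1 × 335 = 335
  C–H: 6 × 428 = 2568
  C=C: 1 × 592 = 592
  F–F: 1 × 158 = 158
  Σ(broken) = 3653 kJ
Bonds formed (products):
  C–C: 2 × 335 = 670
  C–F: 2 × 496 = 992
  C–H: 6 × 428 = 2568
  Σ(formed) = 4230 kJ
ΔH = Σ(broken) − Σ(formed) = 3653 − 4230 = −577 kJ

ΔH ≈ −577 kJ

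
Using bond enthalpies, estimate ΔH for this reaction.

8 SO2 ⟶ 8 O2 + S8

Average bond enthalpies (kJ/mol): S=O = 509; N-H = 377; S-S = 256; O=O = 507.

ΔH ≈ +2040 kJ

Bonds broken (reactants):
  S=O: 16 × 509 = 8144
  Σ(broken) = 8144 kJ
Bonds formed (products):
  O=O: 8 × 507 = 4056
  S-S: 8 × 256 = 2048
  Σ(formed) = 6104 kJ
ΔH = Σ(broken) − Σ(formed) = 8144 − 6104 = +2040 kJ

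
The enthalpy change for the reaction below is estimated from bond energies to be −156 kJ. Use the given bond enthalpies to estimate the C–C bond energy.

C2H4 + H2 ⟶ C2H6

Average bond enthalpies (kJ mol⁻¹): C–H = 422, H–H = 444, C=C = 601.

D(C–C) ≈ 357 kJ/mol

Let D be the C–C bond energy.
Σ(broken) = 4×422 + 1×601 + 1×444 = 2733
Σ(formed) = 1×D + 6×422 = 2532 + D
ΔH = Σ(broken) − Σ(formed) = (2733) − (2532 + D) = +201 − D
Setting this equal to −156 kJ gives D = 357 kJ/mol.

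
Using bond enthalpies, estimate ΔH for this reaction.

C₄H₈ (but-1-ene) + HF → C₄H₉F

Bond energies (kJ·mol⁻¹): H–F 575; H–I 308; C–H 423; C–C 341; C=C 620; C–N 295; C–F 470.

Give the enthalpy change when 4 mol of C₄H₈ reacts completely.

Bonds broken (reactants):
  C–C: 2 × 341 = 682
  C–H: 8 × 423 = 3384
  C=C: 1 × 620 = 620
  H–F: 1 × 575 = 575
  Σ(broken) = 5261 kJ
Bonds formed (products):
  C–C: 3 × 341 = 1023
  C–F: 1 × 470 = 470
  C–H: 9 × 423 = 3807
  Σ(formed) = 5300 kJ
ΔH = Σ(broken) − Σ(formed) = 5261 − 5300 = −39 kJ
For 4× the reaction as written: 4 × (−39) = −156 kJ

ΔH = −156 kJ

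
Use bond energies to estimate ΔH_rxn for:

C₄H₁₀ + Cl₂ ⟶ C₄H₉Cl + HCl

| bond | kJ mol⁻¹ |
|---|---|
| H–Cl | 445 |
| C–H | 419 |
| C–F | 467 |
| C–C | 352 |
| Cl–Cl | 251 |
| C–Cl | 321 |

Bonds broken (reactants):
  C–C: 3 × 352 = 1056
  C–H: 10 × 419 = 4190
  Cl–Cl: 1 × 251 = 251
  Σ(broken) = 5497 kJ
Bonds formed (products):
  C–C: 3 × 352 = 1056
  C–Cl: 1 × 321 = 321
  C–H: 9 × 419 = 3771
  H–Cl: 1 × 445 = 445
  Σ(formed) = 5593 kJ
ΔH = Σ(broken) − Σ(formed) = 5497 − 5593 = −96 kJ

ΔH ≈ −96 kJ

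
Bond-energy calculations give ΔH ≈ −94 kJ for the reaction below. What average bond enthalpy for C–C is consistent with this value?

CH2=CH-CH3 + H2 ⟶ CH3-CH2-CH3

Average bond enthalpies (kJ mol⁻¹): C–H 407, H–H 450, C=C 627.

Let D be the C–C bond energy.
Σ(broken) = 1×D + 6×407 + 1×627 + 1×450 = 3519 + D
Σ(formed) = 2×D + 8×407 = 3256 + 2D
ΔH = Σ(broken) − Σ(formed) = (3519 + D) − (3256 + 2D) = +263 − D
Setting this equal to −94 kJ gives D = 357 kJ/mol.

D(C–C) ≈ 357 kJ/mol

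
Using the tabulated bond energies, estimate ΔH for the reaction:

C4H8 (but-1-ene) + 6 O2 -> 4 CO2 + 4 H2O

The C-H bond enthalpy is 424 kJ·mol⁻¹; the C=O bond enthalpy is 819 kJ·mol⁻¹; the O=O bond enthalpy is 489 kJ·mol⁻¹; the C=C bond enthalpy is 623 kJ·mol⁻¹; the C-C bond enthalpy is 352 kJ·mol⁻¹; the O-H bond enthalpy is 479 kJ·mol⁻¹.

ΔH ≈ −2731 kJ

Bonds broken (reactants):
  C-C: 2 × 352 = 704
  C-H: 8 × 424 = 3392
  C=C: 1 × 623 = 623
  O=O: 6 × 489 = 2934
  Σ(broken) = 7653 kJ
Bonds formed (products):
  C=O: 8 × 819 = 6552
  O-H: 8 × 479 = 3832
  Σ(formed) = 10384 kJ
ΔH = Σ(broken) − Σ(formed) = 7653 − 10384 = −2731 kJ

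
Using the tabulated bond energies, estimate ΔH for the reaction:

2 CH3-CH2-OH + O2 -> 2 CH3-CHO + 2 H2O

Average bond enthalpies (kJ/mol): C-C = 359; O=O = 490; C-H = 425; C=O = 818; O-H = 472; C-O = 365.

Bonds broken (reactants):
  C-C: 2 × 359 = 718
  C-H: 10 × 425 = 4250
  C-O: 2 × 365 = 730
  O-H: 2 × 472 = 944
  O=O: 1 × 490 = 490
  Σ(broken) = 7132 kJ
Bonds formed (products):
  C-C: 2 × 359 = 718
  C-H: 8 × 425 = 3400
  C=O: 2 × 818 = 1636
  O-H: 4 × 472 = 1888
  Σ(formed) = 7642 kJ
ΔH = Σ(broken) − Σ(formed) = 7132 − 7642 = −510 kJ

ΔH ≈ −510 kJ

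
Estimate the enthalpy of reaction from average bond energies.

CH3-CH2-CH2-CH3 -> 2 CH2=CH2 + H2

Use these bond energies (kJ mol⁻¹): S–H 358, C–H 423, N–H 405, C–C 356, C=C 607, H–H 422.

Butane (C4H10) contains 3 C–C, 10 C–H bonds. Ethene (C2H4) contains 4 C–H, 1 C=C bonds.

ΔH ≈ +278 kJ

Bonds broken (reactants):
  C–C: 3 × 356 = 1068
  C–H: 10 × 423 = 4230
  Σ(broken) = 5298 kJ
Bonds formed (products):
  C–H: 8 × 423 = 3384
  C=C: 2 × 607 = 1214
  H–H: 1 × 422 = 422
  Σ(formed) = 5020 kJ
ΔH = Σ(broken) − Σ(formed) = 5298 − 5020 = +278 kJ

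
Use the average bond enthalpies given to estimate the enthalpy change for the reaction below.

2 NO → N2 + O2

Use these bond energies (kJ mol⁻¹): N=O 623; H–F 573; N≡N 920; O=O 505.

ΔH ≈ −179 kJ

Bonds broken (reactants):
  N=O: 2 × 623 = 1246
  Σ(broken) = 1246 kJ
Bonds formed (products):
  N≡N: 1 × 920 = 920
  O=O: 1 × 505 = 505
  Σ(formed) = 1425 kJ
ΔH = Σ(broken) − Σ(formed) = 1246 − 1425 = −179 kJ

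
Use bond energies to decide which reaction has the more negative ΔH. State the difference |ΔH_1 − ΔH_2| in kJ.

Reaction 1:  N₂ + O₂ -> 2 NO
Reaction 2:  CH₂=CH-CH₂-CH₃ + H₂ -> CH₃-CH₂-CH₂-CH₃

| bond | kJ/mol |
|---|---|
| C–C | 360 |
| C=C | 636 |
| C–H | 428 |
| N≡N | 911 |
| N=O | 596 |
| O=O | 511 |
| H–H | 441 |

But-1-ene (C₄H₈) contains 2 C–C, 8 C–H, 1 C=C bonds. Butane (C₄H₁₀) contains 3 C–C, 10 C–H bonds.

Reaction 2, by 369 kJ

Reaction 1:
  Bonds broken (reactants):
    N≡N: 1 × 911 = 911
    O=O: 1 × 511 = 511
    Σ(broken) = 1422 kJ
  Bonds formed (products):
    N=O: 2 × 596 = 1192
    Σ(formed) = 1192 kJ
  ΔH_1 = 1422 − 1192 = +230 kJ
Reaction 2:
  Bonds broken (reactants):
    C–C: 2 × 360 = 720
    C–H: 8 × 428 = 3424
    C=C: 1 × 636 = 636
    H–H: 1 × 441 = 441
    Σ(broken) = 5221 kJ
  Bonds formed (products):
    C–C: 3 × 360 = 1080
    C–H: 10 × 428 = 4280
    Σ(formed) = 5360 kJ
  ΔH_2 = 5221 − 5360 = −139 kJ
ΔH_1 − ΔH_2 = +369 kJ, so reaction 2 has the more negative ΔH; |ΔH_1 − ΔH_2| = 369 kJ.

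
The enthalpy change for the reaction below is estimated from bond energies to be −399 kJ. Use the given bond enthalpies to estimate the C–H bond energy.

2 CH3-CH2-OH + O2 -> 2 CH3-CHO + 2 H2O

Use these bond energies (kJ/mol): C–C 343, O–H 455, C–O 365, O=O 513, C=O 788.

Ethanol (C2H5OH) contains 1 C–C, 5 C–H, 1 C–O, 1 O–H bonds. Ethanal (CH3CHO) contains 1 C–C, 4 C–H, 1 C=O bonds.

Let D be the C–H bond energy.
Σ(broken) = 2×343 + 10×D + 2×365 + 2×455 + 1×513 = 2839 + 10D
Σ(formed) = 2×343 + 8×D + 2×788 + 4×455 = 4082 + 8D
ΔH = Σ(broken) − Σ(formed) = (2839 + 10D) − (4082 + 8D) = −1243 + 2D
Setting this equal to −399 kJ gives 2D = 844, so D = 422 kJ/mol.

D(C–H) ≈ 422 kJ/mol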